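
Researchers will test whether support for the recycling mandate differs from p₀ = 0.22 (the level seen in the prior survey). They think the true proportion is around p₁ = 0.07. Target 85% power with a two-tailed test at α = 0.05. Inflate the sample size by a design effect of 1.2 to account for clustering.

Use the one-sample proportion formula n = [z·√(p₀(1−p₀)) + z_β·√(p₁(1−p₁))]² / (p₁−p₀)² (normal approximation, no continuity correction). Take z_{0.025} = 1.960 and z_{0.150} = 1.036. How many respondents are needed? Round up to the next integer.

n = 62

n = [z_{α/2}·√(p₀q₀) + z_β·√(p₁q₁)]² / (p₁ − p₀)²
  = [1.960·√(0.22·0.78) + 1.036·√(0.07·0.93)]² / (-0.15)²
  = [1.960·0.4142 + 1.036·0.2551]² / 0.0225
  = [1.0763]² / 0.0225
  = 51.48
Design effect: 1.2 × 51.48 = 61.78.
Round up → n = 62.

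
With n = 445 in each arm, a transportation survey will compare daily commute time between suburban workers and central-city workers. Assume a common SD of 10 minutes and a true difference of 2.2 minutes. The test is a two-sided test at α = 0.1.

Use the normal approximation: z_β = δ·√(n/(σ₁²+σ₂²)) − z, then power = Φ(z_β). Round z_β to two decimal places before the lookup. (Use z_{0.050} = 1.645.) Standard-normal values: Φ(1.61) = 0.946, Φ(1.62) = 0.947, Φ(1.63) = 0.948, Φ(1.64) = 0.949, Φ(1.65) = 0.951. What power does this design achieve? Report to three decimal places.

Power ≈ 0.949

z_β = δ·√(n/(σ₁²+σ₂²)) − z_{α/2}
    = 2.2 · √(445/200) − 1.645
    = 2.2 · 1.49164 − 1.645
    = 3.2816 − 1.645 = 1.6366 → 1.64
Power = Φ(1.64) = 0.949.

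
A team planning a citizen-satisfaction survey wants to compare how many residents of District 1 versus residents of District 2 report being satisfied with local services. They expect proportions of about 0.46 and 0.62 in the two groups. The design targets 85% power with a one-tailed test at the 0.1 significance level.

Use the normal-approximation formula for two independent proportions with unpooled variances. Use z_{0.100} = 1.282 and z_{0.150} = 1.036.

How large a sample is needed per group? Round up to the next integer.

n = 102 per group

n = (z_α + z_β)² · [p₁(1−p₁) + p₂(1−p₂)] / (p₁ − p₂)²
  = (1.282 + 1.036)² · (0.46·0.54 + 0.62·0.38) / (-0.16)²
  = (2.318)² · (0.2484 + 0.2356) / 0.0256
  = 5.3731 · 0.4840 / 0.0256
  = 101.59
Round up → n = 102 per group.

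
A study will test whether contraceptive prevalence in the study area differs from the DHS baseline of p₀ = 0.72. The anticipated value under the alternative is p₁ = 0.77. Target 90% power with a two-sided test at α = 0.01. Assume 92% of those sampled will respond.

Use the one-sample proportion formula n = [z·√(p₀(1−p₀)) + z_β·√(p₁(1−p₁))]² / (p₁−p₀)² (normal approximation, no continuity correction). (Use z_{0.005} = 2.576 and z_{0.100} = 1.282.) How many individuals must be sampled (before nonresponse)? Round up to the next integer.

n = 1251

n = [z_{α/2}·√(p₀q₀) + z_β·√(p₁q₁)]² / (p₁ − p₀)²
  = [2.576·√(0.72·0.28) + 1.282·√(0.77·0.23)]² / (0.05)²
  = [2.576·0.4490 + 1.282·0.4208]² / 0.0025
  = [1.6961]² / 0.0025
  = 1150.74
Adjust for 92% response: 1150.74 / 0.92 = 1250.81.
Round up → n = 1251.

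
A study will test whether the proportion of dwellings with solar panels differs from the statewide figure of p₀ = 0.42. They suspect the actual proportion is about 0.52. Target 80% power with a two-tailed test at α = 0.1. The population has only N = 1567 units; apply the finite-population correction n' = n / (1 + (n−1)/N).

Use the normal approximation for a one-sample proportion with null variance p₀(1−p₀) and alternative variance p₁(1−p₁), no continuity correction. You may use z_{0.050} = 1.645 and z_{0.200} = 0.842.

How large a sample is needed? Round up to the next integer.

n = 139

n = [z_{α/2}·√(p₀q₀) + z_β·√(p₁q₁)]² / (p₁ − p₀)²
  = [1.645·√(0.42·0.58) + 0.842·√(0.52·0.48)]² / (0.10)²
  = [1.645·0.4936 + 0.842·0.4996]² / 0.0100
  = [1.2326]² / 0.0100
  = 151.92
Finite-population correction (N = 1567): 151.92 / (1 + (151.92 − 1)/1567) = 138.58.
Round up → n = 139.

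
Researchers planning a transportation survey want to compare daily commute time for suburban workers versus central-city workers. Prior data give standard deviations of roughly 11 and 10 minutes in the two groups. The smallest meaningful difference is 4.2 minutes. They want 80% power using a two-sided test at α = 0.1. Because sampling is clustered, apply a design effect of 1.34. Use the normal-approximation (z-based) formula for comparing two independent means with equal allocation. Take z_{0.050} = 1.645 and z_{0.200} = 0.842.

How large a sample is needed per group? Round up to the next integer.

n = (z_{α/2} + z_β)² · (σ₁² + σ₂²) / δ²
  = (1.645 + 0.842)² · (11² + 10² = 221) / 4.2²
  = 6.1852 · 221 / 17.64
  = 77.49
Design effect: 1.34 × 77.49 = 103.84.
Round up → n = 104 per group.

n = 104 per group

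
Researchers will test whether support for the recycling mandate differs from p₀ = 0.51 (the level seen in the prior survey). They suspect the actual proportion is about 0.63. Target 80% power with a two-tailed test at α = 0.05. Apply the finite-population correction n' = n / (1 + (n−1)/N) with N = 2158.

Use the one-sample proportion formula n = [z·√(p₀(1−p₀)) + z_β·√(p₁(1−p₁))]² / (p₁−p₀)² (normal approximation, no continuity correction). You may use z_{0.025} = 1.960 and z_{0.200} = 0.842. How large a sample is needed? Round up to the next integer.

n = [z_{α/2}·√(p₀q₀) + z_β·√(p₁q₁)]² / (p₁ − p₀)²
  = [1.960·√(0.51·0.49) + 0.842·√(0.63·0.37)]² / (0.12)²
  = [1.960·0.4999 + 0.842·0.4828]² / 0.0144
  = [1.3863]² / 0.0144
  = 133.47
Finite-population correction (N = 2158): 133.47 / (1 + (133.47 − 1)/2158) = 125.75.
Round up → n = 126.

n = 126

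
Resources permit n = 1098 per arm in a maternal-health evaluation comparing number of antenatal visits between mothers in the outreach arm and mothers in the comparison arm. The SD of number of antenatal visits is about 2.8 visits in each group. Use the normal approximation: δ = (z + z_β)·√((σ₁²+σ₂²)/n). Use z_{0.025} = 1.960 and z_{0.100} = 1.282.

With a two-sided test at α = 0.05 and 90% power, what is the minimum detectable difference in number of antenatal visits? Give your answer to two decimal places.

δ = (z_{α/2} + z_β) · √((σ₁²+σ₂²)/n)
  = (1.960 + 1.282) · √(15.68/1098)
  = 3.242 · √0.01428
  = 3.242 · 0.1195
  = 0.3874

Minimum detectable difference ≈ 0.39 visits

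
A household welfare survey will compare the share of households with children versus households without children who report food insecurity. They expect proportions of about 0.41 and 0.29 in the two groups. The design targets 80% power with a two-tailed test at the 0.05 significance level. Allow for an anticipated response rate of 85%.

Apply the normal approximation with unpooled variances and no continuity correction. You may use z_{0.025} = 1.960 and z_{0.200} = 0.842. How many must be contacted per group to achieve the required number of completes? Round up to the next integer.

n = (z_{α/2} + z_β)² · [p₁(1−p₁) + p₂(1−p₂)] / (p₁ − p₂)²
  = (1.960 + 0.842)² · (0.41·0.59 + 0.29·0.71) / (0.12)²
  = (2.802)² · (0.2419 + 0.2059) / 0.0144
  = 7.8512 · 0.4478 / 0.0144
  = 244.15
Adjust for 85% response: 244.15 / 0.85 = 287.24.
Round up → n = 288 per group.

n = 288 per group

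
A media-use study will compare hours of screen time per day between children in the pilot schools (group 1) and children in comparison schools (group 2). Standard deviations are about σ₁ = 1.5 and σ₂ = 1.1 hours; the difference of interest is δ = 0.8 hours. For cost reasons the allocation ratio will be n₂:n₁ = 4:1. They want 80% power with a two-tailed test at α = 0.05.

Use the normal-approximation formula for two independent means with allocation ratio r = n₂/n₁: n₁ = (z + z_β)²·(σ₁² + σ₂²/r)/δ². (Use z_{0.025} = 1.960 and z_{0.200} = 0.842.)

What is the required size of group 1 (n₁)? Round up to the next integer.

n₁ = 32

n₁ = (z_{α/2} + z_β)² · (σ₁² + σ₂²/r) / δ²
   = (1.960 + 0.842)² · (1.5² + 1.1²/4) / 0.8²
   = 7.8512 · (2.25 + 0.3025) / 0.64
   = 7.8512 · 2.5525 / 0.64
   = 31.31
Round up → n₁ = 32; n₂ = r·n₁ = 4 × 32 = 128.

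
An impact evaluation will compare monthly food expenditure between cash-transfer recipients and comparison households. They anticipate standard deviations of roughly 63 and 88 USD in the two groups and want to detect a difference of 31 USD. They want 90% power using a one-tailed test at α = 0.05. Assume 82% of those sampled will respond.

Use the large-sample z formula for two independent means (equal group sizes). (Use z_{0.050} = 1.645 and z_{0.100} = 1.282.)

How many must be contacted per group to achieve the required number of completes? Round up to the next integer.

n = (z_α + z_β)² · (σ₁² + σ₂²) / δ²
  = (1.645 + 1.282)² · (63² + 88² = 11713) / 31²
  = 8.5673 · 11713 / 961
  = 104.42
Adjust for 82% response: 104.42 / 0.82 = 127.34.
Round up → n = 128 per group.

n = 128 per group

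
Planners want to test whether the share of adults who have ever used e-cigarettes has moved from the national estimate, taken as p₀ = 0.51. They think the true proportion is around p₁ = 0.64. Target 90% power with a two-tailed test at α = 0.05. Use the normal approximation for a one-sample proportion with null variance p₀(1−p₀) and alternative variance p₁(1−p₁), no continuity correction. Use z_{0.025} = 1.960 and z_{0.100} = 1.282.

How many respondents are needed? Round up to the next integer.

n = 151

n = [z_{α/2}·√(p₀q₀) + z_β·√(p₁q₁)]² / (p₁ − p₀)²
  = [1.960·√(0.51·0.49) + 1.282·√(0.64·0.36)]² / (0.13)²
  = [1.960·0.4999 + 1.282·0.4800]² / 0.0169
  = [1.5952]² / 0.0169
  = 150.56
Round up → n = 151.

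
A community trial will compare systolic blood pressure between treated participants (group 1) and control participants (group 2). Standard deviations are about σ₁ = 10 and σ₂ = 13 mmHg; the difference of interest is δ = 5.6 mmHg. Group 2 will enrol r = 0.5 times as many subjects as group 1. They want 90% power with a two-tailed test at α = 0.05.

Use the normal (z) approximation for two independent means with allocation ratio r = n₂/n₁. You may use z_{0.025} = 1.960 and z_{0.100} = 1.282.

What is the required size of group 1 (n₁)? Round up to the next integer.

n₁ = (z_{α/2} + z_β)² · (σ₁² + σ₂²/r) / δ²
   = (1.960 + 1.282)² · (10² + 13²/0.5) / 5.6²
   = 10.5106 · (100 + 338) / 31.36
   = 10.5106 · 438 / 31.36
   = 146.80
Round up → n₁ = 147; n₂ = r·n₁ = 0.5 × 147 = 74.

n₁ = 147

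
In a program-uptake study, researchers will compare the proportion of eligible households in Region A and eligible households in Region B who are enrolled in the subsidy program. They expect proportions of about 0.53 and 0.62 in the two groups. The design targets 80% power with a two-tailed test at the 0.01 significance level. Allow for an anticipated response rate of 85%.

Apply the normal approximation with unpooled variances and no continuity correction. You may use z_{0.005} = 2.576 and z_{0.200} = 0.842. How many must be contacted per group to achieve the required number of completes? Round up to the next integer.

n = 823 per group

n = (z_{α/2} + z_β)² · [p₁(1−p₁) + p₂(1−p₂)] / (p₁ − p₂)²
  = (2.576 + 0.842)² · (0.53·0.47 + 0.62·0.38) / (-0.09)²
  = (3.418)² · (0.2491 + 0.2356) / 0.0081
  = 11.6827 · 0.4847 / 0.0081
  = 699.09
Adjust for 85% response: 699.09 / 0.85 = 822.46.
Round up → n = 823 per group.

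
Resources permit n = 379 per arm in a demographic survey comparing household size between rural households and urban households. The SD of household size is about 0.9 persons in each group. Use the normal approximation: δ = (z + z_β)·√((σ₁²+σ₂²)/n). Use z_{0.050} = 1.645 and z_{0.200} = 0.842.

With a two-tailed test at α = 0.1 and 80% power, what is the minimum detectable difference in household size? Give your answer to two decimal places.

δ = (z_{α/2} + z_β) · √((σ₁²+σ₂²)/n)
  = (1.645 + 0.842) · √(1.62/379)
  = 2.487 · √0.00427
  = 2.487 · 0.0654
  = 0.1626

Minimum detectable difference ≈ 0.16 persons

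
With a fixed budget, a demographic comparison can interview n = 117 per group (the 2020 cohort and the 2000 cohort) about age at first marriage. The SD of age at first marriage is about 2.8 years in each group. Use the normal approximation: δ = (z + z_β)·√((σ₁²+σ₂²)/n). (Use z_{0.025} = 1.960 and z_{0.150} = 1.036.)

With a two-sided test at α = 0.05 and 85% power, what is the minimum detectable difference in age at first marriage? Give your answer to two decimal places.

δ = (z_{α/2} + z_β) · √((σ₁²+σ₂²)/n)
  = (1.960 + 1.036) · √(15.68/117)
  = 2.996 · √0.13402
  = 2.996 · 0.3661
  = 1.0968

Minimum detectable difference ≈ 1.10 years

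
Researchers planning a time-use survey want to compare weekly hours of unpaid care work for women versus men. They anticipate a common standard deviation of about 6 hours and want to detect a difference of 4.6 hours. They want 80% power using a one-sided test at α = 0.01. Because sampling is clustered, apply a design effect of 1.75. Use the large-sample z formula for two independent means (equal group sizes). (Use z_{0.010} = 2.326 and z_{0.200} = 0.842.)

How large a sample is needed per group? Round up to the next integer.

n = (z_α + z_β)² · (σ₁² + σ₂²) / δ²
  = (2.326 + 0.842)² · (2·6² = 72) / 4.6²
  = 10.0362 · 72 / 21.16
  = 34.15
Design effect: 1.75 × 34.15 = 59.76.
Round up → n = 60 per group.

n = 60 per group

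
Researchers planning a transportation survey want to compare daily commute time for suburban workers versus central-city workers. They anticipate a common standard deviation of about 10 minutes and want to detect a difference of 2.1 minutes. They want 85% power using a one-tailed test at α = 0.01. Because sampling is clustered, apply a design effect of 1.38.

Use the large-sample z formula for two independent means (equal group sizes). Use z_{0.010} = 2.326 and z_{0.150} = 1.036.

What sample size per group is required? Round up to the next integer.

n = 708 per group

n = (z_α + z_β)² · (σ₁² + σ₂²) / δ²
  = (2.326 + 1.036)² · (2·10² = 200) / 2.1²
  = 11.3030 · 200 / 4.41
  = 512.61
Design effect: 1.38 × 512.61 = 707.40.
Round up → n = 708 per group.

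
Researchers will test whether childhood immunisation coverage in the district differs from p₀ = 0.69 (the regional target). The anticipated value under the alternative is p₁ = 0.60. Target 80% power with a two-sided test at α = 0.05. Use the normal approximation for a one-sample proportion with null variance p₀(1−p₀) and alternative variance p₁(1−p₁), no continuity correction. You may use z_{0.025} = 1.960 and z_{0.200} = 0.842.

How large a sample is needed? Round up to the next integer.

n = [z_{α/2}·√(p₀q₀) + z_β·√(p₁q₁)]² / (p₁ − p₀)²
  = [1.960·√(0.69·0.31) + 0.842·√(0.60·0.40)]² / (-0.09)²
  = [1.960·0.4625 + 0.842·0.4899]² / 0.0081
  = [1.3190]² / 0.0081
  = 214.78
Round up → n = 215.

n = 215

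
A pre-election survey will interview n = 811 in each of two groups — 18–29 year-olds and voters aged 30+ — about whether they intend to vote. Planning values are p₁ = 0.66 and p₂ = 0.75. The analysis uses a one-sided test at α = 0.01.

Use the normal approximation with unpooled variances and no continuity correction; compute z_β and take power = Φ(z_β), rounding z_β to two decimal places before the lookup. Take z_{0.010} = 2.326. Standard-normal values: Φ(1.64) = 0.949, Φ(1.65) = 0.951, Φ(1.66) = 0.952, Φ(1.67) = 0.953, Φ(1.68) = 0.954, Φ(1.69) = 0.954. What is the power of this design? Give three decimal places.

z_β = |p₁−p₂|·√(n/[p₁q₁+p₂q₂]) − z_α
    = 0.09 · √(811/0.4119) − 2.326
    = 0.09 · 44.3726 − 2.326
    = 3.9935 − 2.326 = 1.6675 → 1.67
Power = Φ(1.67) = 0.953.

Power ≈ 0.953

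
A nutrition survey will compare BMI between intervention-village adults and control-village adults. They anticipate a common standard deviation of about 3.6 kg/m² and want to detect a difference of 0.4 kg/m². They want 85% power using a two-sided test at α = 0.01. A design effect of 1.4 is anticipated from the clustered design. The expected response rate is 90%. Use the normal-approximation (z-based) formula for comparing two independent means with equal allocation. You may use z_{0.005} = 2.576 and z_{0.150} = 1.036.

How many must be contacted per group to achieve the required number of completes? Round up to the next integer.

n = 3288 per group

n = (z_{α/2} + z_β)² · (σ₁² + σ₂²) / δ²
  = (2.576 + 1.036)² · (2·3.6² = 25.92) / 0.4²
  = 13.0465 · 25.92 / 0.16
  = 2113.54
Design effect: 1.4 × 2113.54 = 2958.96.
Adjust for 90% response: 2958.96 / 0.90 = 3287.73.
Round up → n = 3288 per group.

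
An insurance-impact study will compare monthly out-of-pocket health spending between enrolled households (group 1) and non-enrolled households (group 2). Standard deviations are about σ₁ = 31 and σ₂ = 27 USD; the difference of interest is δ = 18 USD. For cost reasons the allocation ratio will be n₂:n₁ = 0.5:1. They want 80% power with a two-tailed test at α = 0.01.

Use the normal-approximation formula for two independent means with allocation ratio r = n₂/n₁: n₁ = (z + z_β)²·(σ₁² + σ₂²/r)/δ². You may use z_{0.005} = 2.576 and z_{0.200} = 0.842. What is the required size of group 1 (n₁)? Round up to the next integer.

n₁ = 88

n₁ = (z_{α/2} + z_β)² · (σ₁² + σ₂²/r) / δ²
   = (2.576 + 0.842)² · (31² + 27²/0.5) / 18²
   = 11.6827 · (961 + 1458) / 324
   = 11.6827 · 2419 / 324
   = 87.22
Round up → n₁ = 88; n₂ = r·n₁ = 0.5 × 88 = 44.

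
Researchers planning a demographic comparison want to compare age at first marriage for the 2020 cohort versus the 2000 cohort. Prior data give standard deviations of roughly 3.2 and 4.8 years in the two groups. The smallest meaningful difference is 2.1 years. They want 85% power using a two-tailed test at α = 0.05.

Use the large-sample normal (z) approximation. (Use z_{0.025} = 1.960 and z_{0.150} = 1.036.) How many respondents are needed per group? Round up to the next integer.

n = (z_{α/2} + z_β)² · (σ₁² + σ₂²) / δ²
  = (1.960 + 1.036)² · (3.2² + 4.8² = 33.28) / 2.1²
  = 8.9760 · 33.28 / 4.41
  = 67.74
Round up → n = 68 per group.

n = 68 per group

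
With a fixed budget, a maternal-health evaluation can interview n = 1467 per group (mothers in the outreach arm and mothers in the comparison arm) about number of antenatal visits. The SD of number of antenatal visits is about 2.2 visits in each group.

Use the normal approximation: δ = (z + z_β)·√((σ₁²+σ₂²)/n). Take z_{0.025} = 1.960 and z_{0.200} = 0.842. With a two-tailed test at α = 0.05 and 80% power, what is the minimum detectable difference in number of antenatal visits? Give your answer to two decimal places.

Minimum detectable difference ≈ 0.23 visits

δ = (z_{α/2} + z_β) · √((σ₁²+σ₂²)/n)
  = (1.960 + 0.842) · √(9.68/1467)
  = 2.802 · √0.0066
  = 2.802 · 0.0812
  = 0.2276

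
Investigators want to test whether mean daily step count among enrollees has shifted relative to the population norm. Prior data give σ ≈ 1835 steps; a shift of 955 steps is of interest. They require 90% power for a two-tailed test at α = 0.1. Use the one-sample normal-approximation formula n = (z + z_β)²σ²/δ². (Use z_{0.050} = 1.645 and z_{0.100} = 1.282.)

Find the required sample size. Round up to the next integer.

n = 32

n = (z_{α/2} + z_β)² · σ² / δ²
  = (1.645 + 1.282)² · 1835² / 955²
  = 8.5673 · 3367225 / 912025
  = 31.63
Round up → n = 32.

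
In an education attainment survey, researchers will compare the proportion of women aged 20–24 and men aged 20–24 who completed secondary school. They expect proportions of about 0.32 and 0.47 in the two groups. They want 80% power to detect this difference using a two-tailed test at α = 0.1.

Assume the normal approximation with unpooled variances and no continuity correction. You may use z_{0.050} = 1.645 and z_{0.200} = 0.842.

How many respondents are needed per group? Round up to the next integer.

n = 129 per group

n = (z_{α/2} + z_β)² · [p₁(1−p₁) + p₂(1−p₂)] / (p₁ − p₂)²
  = (1.645 + 0.842)² · (0.32·0.68 + 0.47·0.53) / (-0.15)²
  = (2.487)² · (0.2176 + 0.2491) / 0.0225
  = 6.1852 · 0.4667 / 0.0225
  = 128.29
Round up → n = 129 per group.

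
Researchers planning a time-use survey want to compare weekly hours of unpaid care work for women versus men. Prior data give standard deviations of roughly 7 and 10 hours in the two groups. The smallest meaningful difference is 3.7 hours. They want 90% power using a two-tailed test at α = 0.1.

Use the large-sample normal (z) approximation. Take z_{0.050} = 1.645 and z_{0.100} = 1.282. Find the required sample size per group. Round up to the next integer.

n = 94 per group

n = (z_{α/2} + z_β)² · (σ₁² + σ₂²) / δ²
  = (1.645 + 1.282)² · (7² + 10² = 149) / 3.7²
  = 8.5673 · 149 / 13.69
  = 93.25
Round up → n = 94 per group.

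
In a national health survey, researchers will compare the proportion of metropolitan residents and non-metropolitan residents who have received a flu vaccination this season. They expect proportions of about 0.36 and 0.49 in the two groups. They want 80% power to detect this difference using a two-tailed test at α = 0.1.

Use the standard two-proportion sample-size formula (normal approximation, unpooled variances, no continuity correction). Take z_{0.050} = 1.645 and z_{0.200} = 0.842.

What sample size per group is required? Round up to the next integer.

n = 176 per group

n = (z_{α/2} + z_β)² · [p₁(1−p₁) + p₂(1−p₂)] / (p₁ − p₂)²
  = (1.645 + 0.842)² · (0.36·0.64 + 0.49·0.51) / (-0.13)²
  = (2.487)² · (0.2304 + 0.2499) / 0.0169
  = 6.1852 · 0.4803 / 0.0169
  = 175.78
Round up → n = 176 per group.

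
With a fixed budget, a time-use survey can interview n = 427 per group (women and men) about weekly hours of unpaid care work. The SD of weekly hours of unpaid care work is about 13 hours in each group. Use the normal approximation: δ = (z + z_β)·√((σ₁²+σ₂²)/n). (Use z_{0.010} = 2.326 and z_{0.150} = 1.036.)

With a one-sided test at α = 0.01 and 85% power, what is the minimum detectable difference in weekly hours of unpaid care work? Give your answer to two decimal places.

Minimum detectable difference ≈ 2.99 hours

δ = (z_α + z_β) · √((σ₁²+σ₂²)/n)
  = (2.326 + 1.036) · √(338/427)
  = 3.362 · √0.79157
  = 3.362 · 0.8897
  = 2.9912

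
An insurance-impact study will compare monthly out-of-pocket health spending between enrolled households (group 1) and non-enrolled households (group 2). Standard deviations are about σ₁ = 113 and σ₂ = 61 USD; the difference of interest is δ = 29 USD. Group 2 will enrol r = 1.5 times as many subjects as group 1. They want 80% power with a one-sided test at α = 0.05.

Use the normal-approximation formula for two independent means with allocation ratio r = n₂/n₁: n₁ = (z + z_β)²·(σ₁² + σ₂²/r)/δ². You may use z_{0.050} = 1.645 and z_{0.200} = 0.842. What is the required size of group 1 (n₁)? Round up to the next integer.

n₁ = 113

n₁ = (z_α + z_β)² · (σ₁² + σ₂²/r) / δ²
   = (1.645 + 0.842)² · (113² + 61²/1.5) / 29²
   = 6.1852 · (12769 + 2480.7) / 841
   = 6.1852 · 15249.7 / 841
   = 112.15
Round up → n₁ = 113; n₂ = r·n₁ = 1.5 × 113 = 170.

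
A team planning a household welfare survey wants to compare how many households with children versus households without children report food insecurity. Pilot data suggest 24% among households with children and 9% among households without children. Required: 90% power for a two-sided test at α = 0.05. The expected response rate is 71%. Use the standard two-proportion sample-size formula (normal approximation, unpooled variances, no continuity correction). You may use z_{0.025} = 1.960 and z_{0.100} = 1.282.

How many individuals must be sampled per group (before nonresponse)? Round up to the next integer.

n = 174 per group

n = (z_{α/2} + z_β)² · [p₁(1−p₁) + p₂(1−p₂)] / (p₁ − p₂)²
  = (1.960 + 1.282)² · (0.24·0.76 + 0.09·0.91) / (0.15)²
  = (3.242)² · (0.1824 + 0.0819) / 0.0225
  = 10.5106 · 0.2643 / 0.0225
  = 123.46
Adjust for 71% response: 123.46 / 0.71 = 173.89.
Round up → n = 174 per group.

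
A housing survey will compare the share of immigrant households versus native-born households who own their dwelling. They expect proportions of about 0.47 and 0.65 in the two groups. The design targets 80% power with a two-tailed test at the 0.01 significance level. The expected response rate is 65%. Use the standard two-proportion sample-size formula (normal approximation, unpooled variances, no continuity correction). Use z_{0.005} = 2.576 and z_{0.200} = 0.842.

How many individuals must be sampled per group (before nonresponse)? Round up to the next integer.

n = (z_{α/2} + z_β)² · [p₁(1−p₁) + p₂(1−p₂)] / (p₁ − p₂)²
  = (2.576 + 0.842)² · (0.47·0.53 + 0.65·0.35) / (-0.18)²
  = (3.418)² · (0.2491 + 0.2275) / 0.0324
  = 11.6827 · 0.4766 / 0.0324
  = 171.85
Adjust for 65% response: 171.85 / 0.65 = 264.39.
Round up → n = 265 per group.

n = 265 per group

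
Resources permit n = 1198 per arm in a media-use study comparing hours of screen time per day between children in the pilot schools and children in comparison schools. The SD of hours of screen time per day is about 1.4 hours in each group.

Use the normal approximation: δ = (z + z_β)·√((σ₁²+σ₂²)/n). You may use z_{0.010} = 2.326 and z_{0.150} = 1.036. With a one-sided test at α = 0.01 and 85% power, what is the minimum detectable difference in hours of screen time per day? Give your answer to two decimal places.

Minimum detectable difference ≈ 0.19 hours

δ = (z_α + z_β) · √((σ₁²+σ₂²)/n)
  = (2.326 + 1.036) · √(3.92/1198)
  = 3.362 · √0.00327
  = 3.362 · 0.0572
  = 0.1923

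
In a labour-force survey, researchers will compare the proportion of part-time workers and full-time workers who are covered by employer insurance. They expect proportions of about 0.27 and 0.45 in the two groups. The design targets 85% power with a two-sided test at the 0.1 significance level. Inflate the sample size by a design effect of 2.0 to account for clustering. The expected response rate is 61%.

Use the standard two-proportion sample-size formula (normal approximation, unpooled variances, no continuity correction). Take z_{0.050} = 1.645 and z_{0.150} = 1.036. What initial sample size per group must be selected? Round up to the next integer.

n = (z_{α/2} + z_β)² · [p₁(1−p₁) + p₂(1−p₂)] / (p₁ − p₂)²
  = (1.645 + 1.036)² · (0.27·0.73 + 0.45·0.55) / (-0.18)²
  = (2.681)² · (0.1971 + 0.2475) / 0.0324
  = 7.1878 · 0.4446 / 0.0324
  = 98.63
Design effect: 2.0 × 98.63 = 197.26.
Adjust for 61% response: 197.26 / 0.61 = 323.38.
Round up → n = 324 per group.

n = 324 per group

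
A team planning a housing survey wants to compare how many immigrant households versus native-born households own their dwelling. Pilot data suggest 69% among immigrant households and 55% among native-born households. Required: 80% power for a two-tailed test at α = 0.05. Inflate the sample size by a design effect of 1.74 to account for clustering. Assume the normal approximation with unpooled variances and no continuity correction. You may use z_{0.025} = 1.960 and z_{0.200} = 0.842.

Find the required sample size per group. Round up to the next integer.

n = 322 per group

n = (z_{α/2} + z_β)² · [p₁(1−p₁) + p₂(1−p₂)] / (p₁ − p₂)²
  = (1.960 + 0.842)² · (0.69·0.31 + 0.55·0.45) / (0.14)²
  = (2.802)² · (0.2139 + 0.2475) / 0.0196
  = 7.8512 · 0.4614 / 0.0196
  = 184.82
Design effect: 1.74 × 184.82 = 321.59.
Round up → n = 322 per group.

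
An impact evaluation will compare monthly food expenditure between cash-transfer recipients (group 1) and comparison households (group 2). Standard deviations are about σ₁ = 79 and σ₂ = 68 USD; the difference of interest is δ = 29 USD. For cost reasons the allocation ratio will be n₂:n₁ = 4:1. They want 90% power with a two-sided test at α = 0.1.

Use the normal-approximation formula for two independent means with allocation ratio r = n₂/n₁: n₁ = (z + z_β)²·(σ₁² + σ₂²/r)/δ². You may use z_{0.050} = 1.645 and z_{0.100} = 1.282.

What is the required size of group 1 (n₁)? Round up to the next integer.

n₁ = (z_{α/2} + z_β)² · (σ₁² + σ₂²/r) / δ²
   = (1.645 + 1.282)² · (79² + 68²/4) / 29²
   = 8.5673 · (6241 + 1156) / 841
   = 8.5673 · 7397 / 841
   = 75.35
Round up → n₁ = 76; n₂ = r·n₁ = 4 × 76 = 304.

n₁ = 76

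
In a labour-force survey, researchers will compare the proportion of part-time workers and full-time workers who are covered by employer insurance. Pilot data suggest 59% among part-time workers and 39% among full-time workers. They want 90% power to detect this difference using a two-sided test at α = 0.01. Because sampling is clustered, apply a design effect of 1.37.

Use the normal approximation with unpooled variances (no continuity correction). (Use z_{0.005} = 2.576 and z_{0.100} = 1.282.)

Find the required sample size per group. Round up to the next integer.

n = (z_{α/2} + z_β)² · [p₁(1−p₁) + p₂(1−p₂)] / (p₁ − p₂)²
  = (2.576 + 1.282)² · (0.59·0.41 + 0.39·0.61) / (0.20)²
  = (3.858)² · (0.2419 + 0.2379) / 0.0400
  = 14.8842 · 0.4798 / 0.0400
  = 178.54
Design effect: 1.37 × 178.54 = 244.59.
Round up → n = 245 per group.

n = 245 per group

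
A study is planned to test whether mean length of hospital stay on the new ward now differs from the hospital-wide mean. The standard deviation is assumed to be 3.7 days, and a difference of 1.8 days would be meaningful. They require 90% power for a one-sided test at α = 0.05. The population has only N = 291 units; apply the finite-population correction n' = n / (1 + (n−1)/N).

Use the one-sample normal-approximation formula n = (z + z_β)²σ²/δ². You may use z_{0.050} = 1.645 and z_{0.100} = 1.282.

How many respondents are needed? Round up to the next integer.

n = 33

n = (z_α + z_β)² · σ² / δ²
  = (1.645 + 1.282)² · 3.7² / 1.8²
  = 8.5673 · 13.69 / 3.24
  = 36.20
Finite-population correction (N = 291): 36.20 / (1 + (36.20 − 1)/291) = 32.29.
Round up → n = 33.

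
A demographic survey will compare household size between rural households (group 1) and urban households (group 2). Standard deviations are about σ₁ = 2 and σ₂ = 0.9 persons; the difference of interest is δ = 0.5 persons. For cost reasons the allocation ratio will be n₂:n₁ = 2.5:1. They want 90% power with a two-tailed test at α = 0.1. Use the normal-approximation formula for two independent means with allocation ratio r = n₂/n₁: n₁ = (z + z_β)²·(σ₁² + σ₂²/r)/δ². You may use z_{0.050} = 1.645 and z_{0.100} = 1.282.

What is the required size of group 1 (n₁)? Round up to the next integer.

n₁ = (z_{α/2} + z_β)² · (σ₁² + σ₂²/r) / δ²
   = (1.645 + 1.282)² · (2² + 0.9²/2.5) / 0.5²
   = 8.5673 · (4 + 0.324) / 0.25
   = 8.5673 · 4.324 / 0.25
   = 148.18
Round up → n₁ = 149; n₂ = r·n₁ = 2.5 × 149 = 373.

n₁ = 149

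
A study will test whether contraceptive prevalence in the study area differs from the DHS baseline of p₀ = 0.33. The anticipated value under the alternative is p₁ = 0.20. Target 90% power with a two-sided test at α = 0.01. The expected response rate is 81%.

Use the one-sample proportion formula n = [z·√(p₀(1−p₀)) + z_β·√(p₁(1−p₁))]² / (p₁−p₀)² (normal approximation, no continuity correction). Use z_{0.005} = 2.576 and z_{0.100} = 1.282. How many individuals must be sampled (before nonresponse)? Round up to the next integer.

n = 218

n = [z_{α/2}·√(p₀q₀) + z_β·√(p₁q₁)]² / (p₁ − p₀)²
  = [2.576·√(0.33·0.67) + 1.282·√(0.20·0.80)]² / (-0.13)²
  = [2.576·0.4702 + 1.282·0.4000]² / 0.0169
  = [1.7241]² / 0.0169
  = 175.88
Adjust for 81% response: 175.88 / 0.81 = 217.14.
Round up → n = 218.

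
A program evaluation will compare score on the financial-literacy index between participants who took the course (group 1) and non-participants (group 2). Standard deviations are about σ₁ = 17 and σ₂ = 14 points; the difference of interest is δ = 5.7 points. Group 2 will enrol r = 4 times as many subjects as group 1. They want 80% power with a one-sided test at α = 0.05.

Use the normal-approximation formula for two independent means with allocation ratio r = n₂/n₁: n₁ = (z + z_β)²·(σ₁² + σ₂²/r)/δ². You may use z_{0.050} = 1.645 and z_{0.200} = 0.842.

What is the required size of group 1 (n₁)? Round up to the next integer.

n₁ = 65

n₁ = (z_α + z_β)² · (σ₁² + σ₂²/r) / δ²
   = (1.645 + 0.842)² · (17² + 14²/4) / 5.7²
   = 6.1852 · (289 + 49) / 32.49
   = 6.1852 · 338 / 32.49
   = 64.35
Round up → n₁ = 65; n₂ = r·n₁ = 4 × 65 = 260.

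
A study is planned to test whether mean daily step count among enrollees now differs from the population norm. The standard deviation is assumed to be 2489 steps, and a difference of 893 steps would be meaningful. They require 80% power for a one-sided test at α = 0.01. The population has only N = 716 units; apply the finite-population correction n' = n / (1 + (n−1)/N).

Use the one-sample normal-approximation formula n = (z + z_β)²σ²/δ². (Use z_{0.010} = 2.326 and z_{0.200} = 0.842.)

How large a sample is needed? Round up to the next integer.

n = (z_α + z_β)² · σ² / δ²
  = (2.326 + 0.842)² · 2489² / 893²
  = 10.0362 · 6195121 / 797449
  = 77.97
Finite-population correction (N = 716): 77.97 / (1 + (77.97 − 1)/716) = 70.40.
Round up → n = 71.

n = 71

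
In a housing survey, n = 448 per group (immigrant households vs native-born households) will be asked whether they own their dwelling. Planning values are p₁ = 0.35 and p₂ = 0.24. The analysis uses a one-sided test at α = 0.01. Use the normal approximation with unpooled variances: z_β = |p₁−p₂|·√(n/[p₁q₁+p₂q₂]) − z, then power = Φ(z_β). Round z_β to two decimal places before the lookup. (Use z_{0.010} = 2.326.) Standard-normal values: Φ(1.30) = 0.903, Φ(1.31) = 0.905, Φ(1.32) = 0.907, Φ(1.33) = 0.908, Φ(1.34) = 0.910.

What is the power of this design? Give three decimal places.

Power ≈ 0.905

z_β = |p₁−p₂|·√(n/[p₁q₁+p₂q₂]) − z_α
    = 0.11 · √(448/0.4099) − 2.326
    = 0.11 · 33.0598 − 2.326
    = 3.6366 − 2.326 = 1.3106 → 1.31
Power = Φ(1.31) = 0.905.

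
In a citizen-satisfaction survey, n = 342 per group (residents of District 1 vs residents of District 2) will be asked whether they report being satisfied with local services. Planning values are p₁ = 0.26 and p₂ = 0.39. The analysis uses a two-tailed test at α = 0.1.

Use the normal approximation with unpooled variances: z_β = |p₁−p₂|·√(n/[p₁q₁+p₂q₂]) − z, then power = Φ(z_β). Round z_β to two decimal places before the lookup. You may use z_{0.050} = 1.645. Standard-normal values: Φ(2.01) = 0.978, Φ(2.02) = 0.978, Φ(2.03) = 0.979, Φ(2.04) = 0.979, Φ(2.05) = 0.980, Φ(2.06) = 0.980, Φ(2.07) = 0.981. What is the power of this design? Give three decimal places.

Power ≈ 0.978

z_β = |p₁−p₂|·√(n/[p₁q₁+p₂q₂]) − z_{α/2}
    = 0.13 · √(342/0.4303) − 1.645
    = 0.13 · 28.1921 − 1.645
    = 3.6650 − 1.645 = 2.0200 → 2.02
Power = Φ(2.02) = 0.978.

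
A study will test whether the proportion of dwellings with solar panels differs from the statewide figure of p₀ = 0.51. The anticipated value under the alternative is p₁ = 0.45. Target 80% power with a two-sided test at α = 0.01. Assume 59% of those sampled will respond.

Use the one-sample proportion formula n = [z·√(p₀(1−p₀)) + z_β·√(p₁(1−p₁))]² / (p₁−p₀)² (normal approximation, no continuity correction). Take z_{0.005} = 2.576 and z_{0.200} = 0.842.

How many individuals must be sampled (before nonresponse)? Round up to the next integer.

n = 1372

n = [z_{α/2}·√(p₀q₀) + z_β·√(p₁q₁)]² / (p₁ − p₀)²
  = [2.576·√(0.51·0.49) + 0.842·√(0.45·0.55)]² / (-0.06)²
  = [2.576·0.4999 + 0.842·0.4975]² / 0.0036
  = [1.7066]² / 0.0036
  = 809.05
Adjust for 59% response: 809.05 / 0.59 = 1371.28.
Round up → n = 1372.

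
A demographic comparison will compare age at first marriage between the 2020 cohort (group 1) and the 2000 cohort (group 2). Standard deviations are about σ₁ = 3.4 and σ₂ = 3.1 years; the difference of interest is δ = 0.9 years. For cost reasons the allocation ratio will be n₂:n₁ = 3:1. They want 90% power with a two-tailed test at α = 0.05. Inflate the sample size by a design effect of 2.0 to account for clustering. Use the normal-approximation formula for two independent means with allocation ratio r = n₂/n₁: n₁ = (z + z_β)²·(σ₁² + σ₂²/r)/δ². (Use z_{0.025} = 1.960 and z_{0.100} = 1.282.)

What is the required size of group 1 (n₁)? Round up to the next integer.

n₁ = (z_{α/2} + z_β)² · (σ₁² + σ₂²/r) / δ²
   = (1.960 + 1.282)² · (3.4² + 3.1²/3) / 0.9²
   = 10.5106 · (11.56 + 3.2033) / 0.81
   = 10.5106 · 14.7633 / 0.81
   = 191.57
Design effect: 2.0 × 191.57 = 383.14.
Round up → n₁ = 384; n₂ = r·n₁ = 3 × 384 = 1152.

n₁ = 384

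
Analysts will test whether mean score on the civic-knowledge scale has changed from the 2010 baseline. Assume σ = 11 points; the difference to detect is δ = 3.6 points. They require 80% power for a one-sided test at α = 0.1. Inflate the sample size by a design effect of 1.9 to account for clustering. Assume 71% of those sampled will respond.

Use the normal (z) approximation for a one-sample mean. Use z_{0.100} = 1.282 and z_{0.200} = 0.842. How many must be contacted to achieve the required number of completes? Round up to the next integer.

n = (z_α + z_β)² · σ² / δ²
  = (1.282 + 0.842)² · 11² / 3.6²
  = 4.5114 · 121 / 12.96
  = 42.12
Design effect: 1.9 × 42.12 = 80.03.
Adjust for 71% response: 80.03 / 0.71 = 112.72.
Round up → n = 113.

n = 113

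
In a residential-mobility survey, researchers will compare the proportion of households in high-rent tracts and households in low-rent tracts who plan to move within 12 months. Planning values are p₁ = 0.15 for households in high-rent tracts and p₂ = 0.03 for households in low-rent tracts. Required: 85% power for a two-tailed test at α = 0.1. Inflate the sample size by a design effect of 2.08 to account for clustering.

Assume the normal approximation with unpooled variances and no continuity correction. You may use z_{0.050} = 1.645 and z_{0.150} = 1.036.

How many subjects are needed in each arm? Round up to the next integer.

n = (z_{α/2} + z_β)² · [p₁(1−p₁) + p₂(1−p₂)] / (p₁ − p₂)²
  = (1.645 + 1.036)² · (0.15·0.85 + 0.03·0.97) / (0.12)²
  = (2.681)² · (0.1275 + 0.0291) / 0.0144
  = 7.1878 · 0.1566 / 0.0144
  = 78.17
Design effect: 2.08 × 78.17 = 162.59.
Round up → n = 163 per group.

n = 163 per group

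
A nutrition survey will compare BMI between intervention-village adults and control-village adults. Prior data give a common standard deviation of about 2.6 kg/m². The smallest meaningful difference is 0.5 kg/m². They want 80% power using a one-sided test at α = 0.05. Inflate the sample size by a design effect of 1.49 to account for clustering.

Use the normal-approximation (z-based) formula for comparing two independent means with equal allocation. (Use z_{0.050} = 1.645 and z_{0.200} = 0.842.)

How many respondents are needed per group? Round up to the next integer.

n = (z_α + z_β)² · (σ₁² + σ₂²) / δ²
  = (1.645 + 0.842)² · (2·2.6² = 13.52) / 0.5²
  = 6.1852 · 13.52 / 0.25
  = 334.49
Design effect: 1.49 × 334.49 = 498.40.
Round up → n = 499 per group.

n = 499 per group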